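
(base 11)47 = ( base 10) 51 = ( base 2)110011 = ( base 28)1n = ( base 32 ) 1j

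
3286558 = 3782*869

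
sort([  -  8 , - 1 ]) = [ - 8, - 1]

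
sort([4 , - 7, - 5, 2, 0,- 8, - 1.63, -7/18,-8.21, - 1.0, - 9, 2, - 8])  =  [ - 9, - 8.21,  -  8, - 8,-7, - 5, -1.63, - 1.0,-7/18, 0,2,2,  4] 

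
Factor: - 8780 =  - 2^2*5^1*439^1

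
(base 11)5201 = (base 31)75G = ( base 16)1af2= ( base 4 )1223302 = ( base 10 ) 6898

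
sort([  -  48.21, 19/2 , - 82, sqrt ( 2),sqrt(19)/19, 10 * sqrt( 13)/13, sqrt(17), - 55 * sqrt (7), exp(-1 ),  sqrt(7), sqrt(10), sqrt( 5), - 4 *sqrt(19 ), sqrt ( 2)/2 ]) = [ - 55 * sqrt(7), - 82, - 48.21, -4*sqrt(19), sqrt(19) /19, exp( - 1), sqrt(2)/2, sqrt(2), sqrt(5), sqrt( 7), 10*sqrt(13 ) /13, sqrt( 10 ), sqrt( 17),19/2] 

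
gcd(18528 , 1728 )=96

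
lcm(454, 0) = 0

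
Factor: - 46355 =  -5^1*73^1*127^1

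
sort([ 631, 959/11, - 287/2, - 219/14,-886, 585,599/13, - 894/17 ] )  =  [ - 886 , - 287/2, - 894/17, - 219/14,599/13,959/11,585,631 ]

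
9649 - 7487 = 2162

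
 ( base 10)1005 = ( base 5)13010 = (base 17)382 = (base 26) 1ch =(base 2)1111101101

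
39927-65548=-25621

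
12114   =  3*4038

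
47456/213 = 47456/213=222.80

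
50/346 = 25/173 = 0.14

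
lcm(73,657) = 657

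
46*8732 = 401672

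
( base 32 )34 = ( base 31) 37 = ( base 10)100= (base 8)144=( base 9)121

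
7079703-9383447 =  - 2303744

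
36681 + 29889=66570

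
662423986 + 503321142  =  1165745128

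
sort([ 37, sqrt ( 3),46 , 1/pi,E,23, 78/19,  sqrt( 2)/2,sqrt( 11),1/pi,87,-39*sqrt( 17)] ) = [-39* sqrt( 17 ),  1/pi,  1/pi,  sqrt (2)/2,sqrt ( 3 ),E,sqrt( 11 ),78/19,  23,37,46,87] 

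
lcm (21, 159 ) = 1113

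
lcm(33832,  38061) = 304488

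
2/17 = 2/17 = 0.12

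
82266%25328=6282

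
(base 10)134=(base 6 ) 342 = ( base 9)158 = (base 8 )206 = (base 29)4I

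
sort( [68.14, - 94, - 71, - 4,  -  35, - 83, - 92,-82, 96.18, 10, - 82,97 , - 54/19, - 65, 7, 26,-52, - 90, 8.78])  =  [-94,-92, - 90, - 83, - 82, - 82,-71, - 65, - 52,-35 , - 4, - 54/19, 7,8.78,10, 26 , 68.14,96.18,  97] 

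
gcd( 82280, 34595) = 935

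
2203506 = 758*2907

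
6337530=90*70417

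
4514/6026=2257/3013 = 0.75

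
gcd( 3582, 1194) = 1194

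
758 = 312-  -  446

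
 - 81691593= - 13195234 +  - 68496359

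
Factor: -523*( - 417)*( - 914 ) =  - 2^1*3^1 * 139^1*457^1*523^1 = -199335174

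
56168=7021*8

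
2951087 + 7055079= 10006166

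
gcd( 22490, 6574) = 346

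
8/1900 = 2/475  =  0.00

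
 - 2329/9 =  -  259 + 2/9  =  -258.78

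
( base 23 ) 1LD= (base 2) 10000000001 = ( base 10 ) 1025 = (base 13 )60B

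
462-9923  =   - 9461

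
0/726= 0 = 0.00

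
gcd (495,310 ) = 5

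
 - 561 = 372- 933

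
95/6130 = 19/1226 = 0.02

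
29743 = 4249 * 7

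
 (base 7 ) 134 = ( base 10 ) 74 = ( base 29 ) 2g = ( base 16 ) 4A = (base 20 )3e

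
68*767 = 52156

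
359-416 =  - 57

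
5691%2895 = 2796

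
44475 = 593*75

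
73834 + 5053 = 78887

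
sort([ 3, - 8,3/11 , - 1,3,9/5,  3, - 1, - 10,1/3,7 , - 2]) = [ - 10, - 8, - 2,-1, - 1,3/11,1/3,9/5,3,3, 3,7 ]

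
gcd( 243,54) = 27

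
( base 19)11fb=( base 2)1110101011100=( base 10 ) 7516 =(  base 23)e4i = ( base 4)1311130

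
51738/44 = 1175 + 19/22 = 1175.86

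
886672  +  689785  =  1576457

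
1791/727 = 1791/727 = 2.46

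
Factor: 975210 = 2^1 * 3^1*5^1 * 32507^1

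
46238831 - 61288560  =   - 15049729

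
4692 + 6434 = 11126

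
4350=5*870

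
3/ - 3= - 1/1 = - 1.00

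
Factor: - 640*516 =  - 330240 = - 2^9*3^1*5^1*43^1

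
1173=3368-2195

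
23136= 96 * 241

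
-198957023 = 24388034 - 223345057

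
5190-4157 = 1033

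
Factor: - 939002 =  - 2^1*469501^1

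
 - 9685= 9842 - 19527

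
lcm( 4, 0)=0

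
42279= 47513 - 5234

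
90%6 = 0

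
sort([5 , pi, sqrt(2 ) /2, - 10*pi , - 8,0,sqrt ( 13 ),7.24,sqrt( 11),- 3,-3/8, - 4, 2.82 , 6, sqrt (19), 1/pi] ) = [-10*pi, - 8,-4  ,  -  3, - 3/8, 0, 1/pi, sqrt(2)/2, 2.82,pi, sqrt(11) , sqrt( 13),sqrt( 19 ),5,6 , 7.24] 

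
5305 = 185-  - 5120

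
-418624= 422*(-992) 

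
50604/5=50604/5 = 10120.80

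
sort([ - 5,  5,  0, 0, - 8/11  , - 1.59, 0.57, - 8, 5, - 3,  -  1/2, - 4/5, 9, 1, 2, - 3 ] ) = [ - 8, - 5, - 3,- 3, - 1.59, -4/5, - 8/11 , - 1/2,0, 0, 0.57,1, 2,5,5, 9 ] 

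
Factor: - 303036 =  - 2^2*3^1* 25253^1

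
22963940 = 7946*2890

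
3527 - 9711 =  - 6184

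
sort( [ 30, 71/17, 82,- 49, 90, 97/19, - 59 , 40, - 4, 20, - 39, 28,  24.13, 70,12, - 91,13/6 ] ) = [ - 91, - 59, - 49, - 39, - 4, 13/6, 71/17 , 97/19, 12 , 20,24.13,28, 30 , 40, 70, 82,90 ]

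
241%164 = 77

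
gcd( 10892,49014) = 5446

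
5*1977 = 9885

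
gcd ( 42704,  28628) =68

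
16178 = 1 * 16178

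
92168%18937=16420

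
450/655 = 90/131 = 0.69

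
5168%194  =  124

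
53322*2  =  106644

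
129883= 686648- 556765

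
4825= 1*4825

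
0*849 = 0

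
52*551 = 28652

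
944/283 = 3+95/283 =3.34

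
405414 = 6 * 67569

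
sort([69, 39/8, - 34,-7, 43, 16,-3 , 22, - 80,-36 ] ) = [ - 80,-36, -34, - 7, - 3,39/8, 16, 22,43,69]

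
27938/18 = 1552+1/9  =  1552.11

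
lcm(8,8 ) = 8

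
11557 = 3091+8466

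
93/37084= 93/37084 = 0.00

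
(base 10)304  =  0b100110000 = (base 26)bi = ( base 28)ao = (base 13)1A5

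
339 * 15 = 5085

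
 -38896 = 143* ( - 272) 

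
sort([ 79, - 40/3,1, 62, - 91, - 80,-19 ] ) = [ - 91, - 80, - 19, -40/3, 1, 62, 79]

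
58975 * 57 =3361575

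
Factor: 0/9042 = 0 = 0^1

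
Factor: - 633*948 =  - 600084 =- 2^2*3^2*79^1*211^1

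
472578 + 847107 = 1319685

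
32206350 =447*72050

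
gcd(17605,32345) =5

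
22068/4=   5517 = 5517.00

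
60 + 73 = 133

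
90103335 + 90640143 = 180743478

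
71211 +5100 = 76311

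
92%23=0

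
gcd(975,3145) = 5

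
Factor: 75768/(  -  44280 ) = - 77/45=- 3^( - 2) * 5^( -1)*7^1 * 11^1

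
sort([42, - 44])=[-44,  42 ] 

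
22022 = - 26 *( - 847)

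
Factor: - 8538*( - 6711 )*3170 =2^2 * 3^2*5^1*317^1*1423^1  *  2237^1 = 181636302060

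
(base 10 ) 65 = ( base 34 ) 1v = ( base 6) 145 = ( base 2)1000001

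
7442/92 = 3721/46 = 80.89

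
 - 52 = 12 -64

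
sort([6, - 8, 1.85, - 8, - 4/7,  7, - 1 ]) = [ - 8, - 8,- 1, - 4/7 , 1.85,6, 7]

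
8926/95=8926/95 = 93.96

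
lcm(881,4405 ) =4405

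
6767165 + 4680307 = 11447472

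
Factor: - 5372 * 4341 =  - 23319852 = - 2^2*3^1 * 17^1 * 79^1*1447^1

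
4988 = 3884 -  - 1104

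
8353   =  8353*1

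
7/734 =7/734 = 0.01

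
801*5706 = 4570506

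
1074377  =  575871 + 498506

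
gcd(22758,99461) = 1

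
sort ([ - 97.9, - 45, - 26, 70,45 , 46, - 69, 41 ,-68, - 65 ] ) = [ -97.9,-69, - 68, - 65, - 45 , - 26, 41 , 45, 46, 70]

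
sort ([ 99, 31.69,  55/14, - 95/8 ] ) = [ - 95/8,55/14,  31.69,99] 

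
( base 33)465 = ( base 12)277b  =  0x11cf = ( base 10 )4559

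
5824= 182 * 32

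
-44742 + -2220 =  - 46962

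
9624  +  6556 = 16180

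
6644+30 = 6674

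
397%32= 13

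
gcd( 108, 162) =54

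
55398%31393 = 24005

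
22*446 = 9812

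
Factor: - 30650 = -2^1 * 5^2*613^1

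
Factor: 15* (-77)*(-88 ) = 2^3*3^1*5^1 * 7^1*11^2 = 101640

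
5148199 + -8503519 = -3355320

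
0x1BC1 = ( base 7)26500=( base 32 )6u1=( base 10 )7105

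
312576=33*9472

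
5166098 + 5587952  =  10754050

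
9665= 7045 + 2620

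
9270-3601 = 5669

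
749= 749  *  1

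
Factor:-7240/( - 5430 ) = 4/3=2^2*3^( - 1 ) 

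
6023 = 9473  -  3450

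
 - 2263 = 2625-4888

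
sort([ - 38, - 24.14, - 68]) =[-68 ,-38, - 24.14]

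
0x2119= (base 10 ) 8473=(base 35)6w3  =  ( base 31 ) 8pa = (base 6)103121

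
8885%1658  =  595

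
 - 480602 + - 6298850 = - 6779452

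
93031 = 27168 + 65863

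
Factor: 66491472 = 2^4*3^1*199^1*6961^1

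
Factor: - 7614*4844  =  -36882216 = - 2^3 * 3^4 *7^1*47^1 * 173^1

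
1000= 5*200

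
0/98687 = 0 = 0.00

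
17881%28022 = 17881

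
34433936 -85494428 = -51060492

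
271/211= 1 + 60/211 = 1.28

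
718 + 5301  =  6019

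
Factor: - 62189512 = -2^3*7^1 * 11^1*100957^1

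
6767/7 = 966 +5/7 = 966.71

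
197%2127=197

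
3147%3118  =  29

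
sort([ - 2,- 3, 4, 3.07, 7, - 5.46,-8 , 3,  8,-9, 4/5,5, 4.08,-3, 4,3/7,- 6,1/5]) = [ - 9 , - 8  , - 6, - 5.46, - 3,  -  3, - 2, 1/5 , 3/7,4/5,  3, 3.07,  4 , 4, 4.08, 5, 7, 8 ] 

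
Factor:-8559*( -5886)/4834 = 3^6 *109^1*317^1*2417^(- 1) = 25189137/2417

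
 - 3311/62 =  - 3311/62 = -53.40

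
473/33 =14 + 1/3 = 14.33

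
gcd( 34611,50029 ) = 1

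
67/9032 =67/9032=0.01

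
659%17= 13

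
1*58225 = 58225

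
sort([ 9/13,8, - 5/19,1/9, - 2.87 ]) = [-2.87, - 5/19, 1/9, 9/13,  8 ] 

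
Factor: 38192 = 2^4*7^1 * 11^1*31^1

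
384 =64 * 6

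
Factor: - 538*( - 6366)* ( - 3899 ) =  - 2^2*3^1*7^1*269^1*557^1* 1061^1 = - 13353716292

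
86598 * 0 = 0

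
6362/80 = 79 + 21/40 = 79.53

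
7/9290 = 7/9290 =0.00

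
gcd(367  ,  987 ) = 1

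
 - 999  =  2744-3743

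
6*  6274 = 37644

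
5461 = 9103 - 3642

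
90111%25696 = 13023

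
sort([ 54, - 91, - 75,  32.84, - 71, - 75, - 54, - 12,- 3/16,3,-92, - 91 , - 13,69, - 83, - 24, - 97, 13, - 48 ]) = [ - 97, -92, - 91 , - 91, - 83, - 75, - 75, - 71, - 54, - 48, - 24,  -  13, - 12, -3/16, 3,13,32.84,  54, 69]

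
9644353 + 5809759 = 15454112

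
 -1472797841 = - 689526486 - 783271355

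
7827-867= 6960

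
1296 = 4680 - 3384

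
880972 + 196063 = 1077035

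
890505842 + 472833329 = 1363339171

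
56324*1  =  56324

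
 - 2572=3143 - 5715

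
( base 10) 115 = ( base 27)47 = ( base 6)311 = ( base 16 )73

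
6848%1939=1031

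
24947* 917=22876399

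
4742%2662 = 2080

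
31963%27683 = 4280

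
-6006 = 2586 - 8592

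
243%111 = 21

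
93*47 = 4371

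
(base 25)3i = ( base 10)93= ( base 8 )135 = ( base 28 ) 39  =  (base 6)233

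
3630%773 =538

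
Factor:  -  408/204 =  - 2^1  =  - 2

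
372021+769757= 1141778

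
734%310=114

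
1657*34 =56338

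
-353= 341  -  694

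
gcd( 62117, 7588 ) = 1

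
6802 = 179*38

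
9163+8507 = 17670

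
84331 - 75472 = 8859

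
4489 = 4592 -103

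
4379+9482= 13861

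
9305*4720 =43919600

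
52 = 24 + 28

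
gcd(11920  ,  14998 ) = 2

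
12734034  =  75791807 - 63057773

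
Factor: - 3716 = - 2^2*929^1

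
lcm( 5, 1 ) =5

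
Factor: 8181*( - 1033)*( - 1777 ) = 15017379021 = 3^4*101^1 * 1033^1*1777^1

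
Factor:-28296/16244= - 2^1* 3^3*31^( - 1) = - 54/31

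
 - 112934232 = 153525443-266459675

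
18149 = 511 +17638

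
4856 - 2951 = 1905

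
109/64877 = 109/64877 = 0.00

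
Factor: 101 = 101^1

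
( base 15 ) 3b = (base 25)26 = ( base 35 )1l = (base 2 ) 111000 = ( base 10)56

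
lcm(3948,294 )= 27636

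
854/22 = 38 +9/11 = 38.82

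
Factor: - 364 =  - 2^2 *7^1 * 13^1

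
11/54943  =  11/54943 = 0.00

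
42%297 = 42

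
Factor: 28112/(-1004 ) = -28 = -2^2 * 7^1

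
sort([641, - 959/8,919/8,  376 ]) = [ - 959/8, 919/8,376 , 641 ] 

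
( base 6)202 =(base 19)3H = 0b1001010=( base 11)68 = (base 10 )74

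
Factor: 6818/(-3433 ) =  - 2^1*7^1 *487^1*3433^(  -  1)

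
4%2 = 0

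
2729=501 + 2228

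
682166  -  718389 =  - 36223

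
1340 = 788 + 552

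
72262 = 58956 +13306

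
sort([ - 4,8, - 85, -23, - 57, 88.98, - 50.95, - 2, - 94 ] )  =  [ - 94, - 85,-57, - 50.95, - 23,-4,- 2,8,88.98]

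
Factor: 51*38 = 2^1*3^1*17^1* 19^1 = 1938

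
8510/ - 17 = - 501 + 7/17 = -500.59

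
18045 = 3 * 6015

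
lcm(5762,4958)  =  213194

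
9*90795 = 817155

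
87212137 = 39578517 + 47633620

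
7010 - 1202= 5808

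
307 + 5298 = 5605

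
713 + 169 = 882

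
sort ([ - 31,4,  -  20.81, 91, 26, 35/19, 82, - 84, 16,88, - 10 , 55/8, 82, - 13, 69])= [-84, - 31, - 20.81, - 13,-10, 35/19, 4, 55/8, 16,  26, 69 , 82,82,88, 91]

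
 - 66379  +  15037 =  - 51342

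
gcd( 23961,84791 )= 7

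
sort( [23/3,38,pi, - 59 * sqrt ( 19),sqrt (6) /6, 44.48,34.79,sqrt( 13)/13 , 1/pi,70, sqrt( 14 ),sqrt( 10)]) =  [ - 59*sqrt( 19 ), sqrt (13 ) /13,1/pi,sqrt( 6)/6, pi,sqrt( 10),sqrt( 14),23/3,34.79,38,44.48,70]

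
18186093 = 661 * 27513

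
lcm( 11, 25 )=275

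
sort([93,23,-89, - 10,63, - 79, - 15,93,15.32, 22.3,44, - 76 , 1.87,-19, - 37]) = [ - 89, - 79, - 76, -37, - 19 , - 15,- 10,1.87,15.32, 22.3,23,44,63,93,93 ] 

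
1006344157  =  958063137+48281020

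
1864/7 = 266 + 2/7 = 266.29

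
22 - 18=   4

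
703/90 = 7+73/90 = 7.81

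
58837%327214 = 58837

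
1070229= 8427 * 127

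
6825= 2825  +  4000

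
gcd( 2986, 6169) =1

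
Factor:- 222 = - 2^1*3^1 * 37^1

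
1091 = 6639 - 5548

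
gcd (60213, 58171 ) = 1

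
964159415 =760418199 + 203741216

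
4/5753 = 4/5753 = 0.00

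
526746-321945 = 204801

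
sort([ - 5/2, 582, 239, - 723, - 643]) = [ - 723,-643,-5/2,  239,  582]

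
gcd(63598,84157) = 1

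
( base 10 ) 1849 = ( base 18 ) 5cd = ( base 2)11100111001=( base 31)1SK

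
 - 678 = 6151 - 6829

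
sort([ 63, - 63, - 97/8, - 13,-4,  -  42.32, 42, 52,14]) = [  -  63, - 42.32,  -  13,-97/8, - 4, 14,42, 52, 63] 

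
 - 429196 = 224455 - 653651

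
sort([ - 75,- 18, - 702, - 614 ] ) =[ -702, - 614,- 75,-18]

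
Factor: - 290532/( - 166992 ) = 341/196 = 2^(- 2)*7^ ( - 2)* 11^1*31^1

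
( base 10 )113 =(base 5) 423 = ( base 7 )221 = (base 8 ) 161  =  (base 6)305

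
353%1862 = 353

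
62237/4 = 62237/4  =  15559.25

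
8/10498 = 4/5249  =  0.00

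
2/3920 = 1/1960 = 0.00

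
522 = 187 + 335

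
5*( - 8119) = -40595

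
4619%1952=715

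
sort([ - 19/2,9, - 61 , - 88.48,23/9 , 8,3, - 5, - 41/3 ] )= [  -  88.48, - 61,  -  41/3, - 19/2, - 5, 23/9,  3, 8, 9 ] 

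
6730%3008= 714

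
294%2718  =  294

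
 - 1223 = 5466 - 6689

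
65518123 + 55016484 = 120534607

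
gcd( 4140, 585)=45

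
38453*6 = 230718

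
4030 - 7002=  - 2972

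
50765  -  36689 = 14076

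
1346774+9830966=11177740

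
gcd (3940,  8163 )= 1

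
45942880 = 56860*808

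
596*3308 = 1971568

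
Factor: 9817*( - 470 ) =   -  2^1*5^1 * 47^1*9817^1 = -4613990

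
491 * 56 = 27496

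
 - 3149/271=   -  12 +103/271  =  - 11.62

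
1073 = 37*29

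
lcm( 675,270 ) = 1350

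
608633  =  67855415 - 67246782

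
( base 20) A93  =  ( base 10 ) 4183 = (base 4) 1001113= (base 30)4jd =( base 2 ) 1000001010111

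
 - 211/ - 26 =211/26 = 8.12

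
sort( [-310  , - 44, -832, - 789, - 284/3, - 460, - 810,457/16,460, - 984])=[ - 984, - 832, - 810,  -  789, - 460, - 310, - 284/3, - 44,457/16,460] 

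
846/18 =47=47.00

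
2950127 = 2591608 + 358519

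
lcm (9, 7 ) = 63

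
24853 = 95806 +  - 70953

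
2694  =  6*449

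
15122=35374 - 20252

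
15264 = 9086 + 6178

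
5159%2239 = 681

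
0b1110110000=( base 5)12234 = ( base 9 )1258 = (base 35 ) qy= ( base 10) 944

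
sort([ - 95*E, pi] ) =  [ - 95*E, pi] 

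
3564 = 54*66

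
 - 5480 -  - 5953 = 473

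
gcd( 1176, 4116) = 588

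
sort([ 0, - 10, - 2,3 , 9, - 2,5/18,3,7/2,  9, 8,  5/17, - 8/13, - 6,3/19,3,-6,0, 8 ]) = [ - 10,-6, - 6, - 2, - 2, - 8/13, 0,0,3/19,5/18,  5/17,  3,3, 3,7/2,  8,8 , 9,9 ]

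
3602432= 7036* 512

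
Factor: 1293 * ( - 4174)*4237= - 2^1*3^1*19^1*223^1*431^1*2087^1 = - 22867012734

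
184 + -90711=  - 90527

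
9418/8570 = 4709/4285 = 1.10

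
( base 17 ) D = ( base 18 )d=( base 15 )d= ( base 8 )15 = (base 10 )13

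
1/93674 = 1/93674= 0.00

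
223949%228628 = 223949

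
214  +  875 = 1089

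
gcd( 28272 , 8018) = 38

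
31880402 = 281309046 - 249428644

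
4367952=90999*48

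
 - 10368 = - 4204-6164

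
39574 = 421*94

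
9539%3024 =467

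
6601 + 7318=13919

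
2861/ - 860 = -4  +  579/860 = - 3.33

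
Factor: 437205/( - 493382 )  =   - 2^( - 1 )*3^1 *5^1 * 43^( - 1 )*5737^( - 1 )*29147^1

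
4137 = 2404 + 1733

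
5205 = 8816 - 3611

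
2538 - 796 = 1742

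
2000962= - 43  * ( - 46534) 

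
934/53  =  934/53 = 17.62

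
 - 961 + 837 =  - 124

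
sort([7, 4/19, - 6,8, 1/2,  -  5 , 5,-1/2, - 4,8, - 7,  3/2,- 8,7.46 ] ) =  [-8, - 7, - 6, - 5, - 4 , - 1/2,4/19,1/2,  3/2,5,7,  7.46, 8,8 ]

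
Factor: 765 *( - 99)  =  - 75735 = - 3^4*5^1*11^1*17^1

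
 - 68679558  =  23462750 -92142308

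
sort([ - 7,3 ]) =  [ - 7,3] 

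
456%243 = 213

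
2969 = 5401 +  - 2432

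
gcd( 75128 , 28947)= 1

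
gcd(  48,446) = 2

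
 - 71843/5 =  - 71843/5 = -14368.60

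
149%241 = 149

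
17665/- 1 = -17665/1 = - 17665.00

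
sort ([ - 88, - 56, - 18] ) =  [ - 88, - 56,  -  18 ]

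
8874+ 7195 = 16069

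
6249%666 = 255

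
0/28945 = 0 = 0.00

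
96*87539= 8403744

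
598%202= 194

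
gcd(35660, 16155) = 5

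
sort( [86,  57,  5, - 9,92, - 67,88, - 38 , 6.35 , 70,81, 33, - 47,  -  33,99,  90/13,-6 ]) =[ - 67, - 47, - 38, - 33,-9, - 6,  5, 6.35, 90/13,  33,57,70,81,  86, 88, 92,99]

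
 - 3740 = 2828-6568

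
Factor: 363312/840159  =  2^4*37^( - 1) = 16/37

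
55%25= 5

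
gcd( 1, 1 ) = 1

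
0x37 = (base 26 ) 23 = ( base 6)131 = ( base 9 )61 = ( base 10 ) 55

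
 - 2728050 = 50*(-54561) 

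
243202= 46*5287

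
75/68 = 75/68 = 1.10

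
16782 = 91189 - 74407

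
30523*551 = 16818173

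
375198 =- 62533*(-6)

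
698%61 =27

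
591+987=1578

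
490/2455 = 98/491 = 0.20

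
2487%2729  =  2487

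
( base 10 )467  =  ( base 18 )17H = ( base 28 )GJ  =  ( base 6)2055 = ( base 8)723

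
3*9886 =29658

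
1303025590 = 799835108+503190482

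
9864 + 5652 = 15516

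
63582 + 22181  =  85763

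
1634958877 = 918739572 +716219305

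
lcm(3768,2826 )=11304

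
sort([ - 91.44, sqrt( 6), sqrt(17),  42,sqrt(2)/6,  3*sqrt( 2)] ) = [ - 91.44, sqrt (2)/6, sqrt(6), sqrt( 17),  3*sqrt(2), 42 ] 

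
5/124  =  5/124 = 0.04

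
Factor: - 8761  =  -8761^1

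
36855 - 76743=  - 39888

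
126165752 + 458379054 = 584544806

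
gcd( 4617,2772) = 9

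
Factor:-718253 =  - 263^1*2731^1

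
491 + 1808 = 2299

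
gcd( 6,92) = 2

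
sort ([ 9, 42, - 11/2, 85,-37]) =[ - 37, - 11/2 , 9,42,85]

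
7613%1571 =1329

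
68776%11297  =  994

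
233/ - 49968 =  - 1+49735/49968 =-0.00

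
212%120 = 92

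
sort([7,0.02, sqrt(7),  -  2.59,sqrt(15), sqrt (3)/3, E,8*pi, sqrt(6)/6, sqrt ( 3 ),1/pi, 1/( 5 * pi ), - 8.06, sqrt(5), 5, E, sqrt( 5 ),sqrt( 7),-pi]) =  [ - 8.06,-pi,  -  2.59 , 0.02,1/( 5*pi),1/pi, sqrt(6 )/6,sqrt( 3 )/3, sqrt( 3 ),sqrt( 5),sqrt( 5 ), sqrt( 7), sqrt( 7) , E, E,sqrt(15), 5,7, 8*pi] 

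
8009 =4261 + 3748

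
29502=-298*(-99 )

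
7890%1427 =755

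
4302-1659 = 2643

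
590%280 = 30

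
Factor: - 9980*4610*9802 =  - 2^4*5^2*13^2*29^1*461^1*499^1=-450968455600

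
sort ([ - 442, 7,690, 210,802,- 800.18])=[ - 800.18,-442,7,210,690, 802 ]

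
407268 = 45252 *9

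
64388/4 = 16097 = 16097.00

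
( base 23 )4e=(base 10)106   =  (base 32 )3A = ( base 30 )3G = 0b1101010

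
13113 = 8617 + 4496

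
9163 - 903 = 8260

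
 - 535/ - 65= 107/13 = 8.23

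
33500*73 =2445500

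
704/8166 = 352/4083 = 0.09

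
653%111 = 98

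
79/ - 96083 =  - 79/96083 = - 0.00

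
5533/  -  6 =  - 5533/6 = -922.17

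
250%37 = 28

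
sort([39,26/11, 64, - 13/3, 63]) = [ - 13/3 , 26/11, 39,63 , 64]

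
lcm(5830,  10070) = 110770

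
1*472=472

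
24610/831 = 24610/831 = 29.61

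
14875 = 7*2125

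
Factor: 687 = 3^1*229^1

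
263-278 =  - 15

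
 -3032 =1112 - 4144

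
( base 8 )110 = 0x48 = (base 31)2a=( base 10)72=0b1001000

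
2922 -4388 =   -  1466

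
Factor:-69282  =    -  2^1*3^3*1283^1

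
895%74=7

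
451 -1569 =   -  1118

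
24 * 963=23112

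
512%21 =8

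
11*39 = 429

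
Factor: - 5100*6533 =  - 33318300 = - 2^2*3^1*5^2*17^1*47^1*139^1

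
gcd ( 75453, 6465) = 3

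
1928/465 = 4 + 68/465 = 4.15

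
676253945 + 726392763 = 1402646708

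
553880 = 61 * 9080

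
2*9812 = 19624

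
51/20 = 51/20= 2.55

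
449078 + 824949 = 1274027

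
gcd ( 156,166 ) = 2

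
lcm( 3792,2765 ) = 132720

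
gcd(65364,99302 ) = 2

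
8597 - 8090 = 507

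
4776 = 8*597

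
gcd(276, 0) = 276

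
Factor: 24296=2^3*3037^1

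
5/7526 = 5/7526  =  0.00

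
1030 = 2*515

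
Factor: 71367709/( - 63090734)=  - 2^( - 1)*7^( - 2)*37^1*71^1*3881^1*91969^( - 1) = - 10195387/9012962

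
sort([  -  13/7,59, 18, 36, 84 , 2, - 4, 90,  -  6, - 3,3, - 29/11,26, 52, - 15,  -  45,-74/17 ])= [ - 45,- 15, - 6, - 74/17, - 4, - 3, - 29/11, -13/7, 2,  3,18,26, 36,  52, 59, 84, 90] 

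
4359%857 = 74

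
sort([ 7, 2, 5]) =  [2, 5,7]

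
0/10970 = 0 =0.00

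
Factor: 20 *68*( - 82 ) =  - 111520 = -  2^5  *5^1 * 17^1*41^1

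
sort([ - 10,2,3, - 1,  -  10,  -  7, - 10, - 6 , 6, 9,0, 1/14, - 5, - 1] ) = [- 10,- 10,-10,-7, - 6, - 5,-1, - 1,  0,1/14,2, 3,6, 9 ]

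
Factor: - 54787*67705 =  - 3709353835 =-5^1*11^1*1231^1*54787^1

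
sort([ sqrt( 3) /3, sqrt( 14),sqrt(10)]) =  [sqrt(3)/3,sqrt(10), sqrt( 14 )]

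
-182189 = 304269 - 486458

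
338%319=19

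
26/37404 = 13/18702 = 0.00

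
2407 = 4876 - 2469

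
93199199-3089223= 90109976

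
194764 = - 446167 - -640931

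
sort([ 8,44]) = [8, 44]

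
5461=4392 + 1069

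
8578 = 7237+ 1341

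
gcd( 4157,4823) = 1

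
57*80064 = 4563648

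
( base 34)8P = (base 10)297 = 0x129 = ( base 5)2142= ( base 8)451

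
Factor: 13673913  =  3^1*11^1*414361^1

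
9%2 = 1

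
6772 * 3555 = 24074460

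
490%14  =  0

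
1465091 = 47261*31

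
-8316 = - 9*924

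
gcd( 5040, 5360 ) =80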